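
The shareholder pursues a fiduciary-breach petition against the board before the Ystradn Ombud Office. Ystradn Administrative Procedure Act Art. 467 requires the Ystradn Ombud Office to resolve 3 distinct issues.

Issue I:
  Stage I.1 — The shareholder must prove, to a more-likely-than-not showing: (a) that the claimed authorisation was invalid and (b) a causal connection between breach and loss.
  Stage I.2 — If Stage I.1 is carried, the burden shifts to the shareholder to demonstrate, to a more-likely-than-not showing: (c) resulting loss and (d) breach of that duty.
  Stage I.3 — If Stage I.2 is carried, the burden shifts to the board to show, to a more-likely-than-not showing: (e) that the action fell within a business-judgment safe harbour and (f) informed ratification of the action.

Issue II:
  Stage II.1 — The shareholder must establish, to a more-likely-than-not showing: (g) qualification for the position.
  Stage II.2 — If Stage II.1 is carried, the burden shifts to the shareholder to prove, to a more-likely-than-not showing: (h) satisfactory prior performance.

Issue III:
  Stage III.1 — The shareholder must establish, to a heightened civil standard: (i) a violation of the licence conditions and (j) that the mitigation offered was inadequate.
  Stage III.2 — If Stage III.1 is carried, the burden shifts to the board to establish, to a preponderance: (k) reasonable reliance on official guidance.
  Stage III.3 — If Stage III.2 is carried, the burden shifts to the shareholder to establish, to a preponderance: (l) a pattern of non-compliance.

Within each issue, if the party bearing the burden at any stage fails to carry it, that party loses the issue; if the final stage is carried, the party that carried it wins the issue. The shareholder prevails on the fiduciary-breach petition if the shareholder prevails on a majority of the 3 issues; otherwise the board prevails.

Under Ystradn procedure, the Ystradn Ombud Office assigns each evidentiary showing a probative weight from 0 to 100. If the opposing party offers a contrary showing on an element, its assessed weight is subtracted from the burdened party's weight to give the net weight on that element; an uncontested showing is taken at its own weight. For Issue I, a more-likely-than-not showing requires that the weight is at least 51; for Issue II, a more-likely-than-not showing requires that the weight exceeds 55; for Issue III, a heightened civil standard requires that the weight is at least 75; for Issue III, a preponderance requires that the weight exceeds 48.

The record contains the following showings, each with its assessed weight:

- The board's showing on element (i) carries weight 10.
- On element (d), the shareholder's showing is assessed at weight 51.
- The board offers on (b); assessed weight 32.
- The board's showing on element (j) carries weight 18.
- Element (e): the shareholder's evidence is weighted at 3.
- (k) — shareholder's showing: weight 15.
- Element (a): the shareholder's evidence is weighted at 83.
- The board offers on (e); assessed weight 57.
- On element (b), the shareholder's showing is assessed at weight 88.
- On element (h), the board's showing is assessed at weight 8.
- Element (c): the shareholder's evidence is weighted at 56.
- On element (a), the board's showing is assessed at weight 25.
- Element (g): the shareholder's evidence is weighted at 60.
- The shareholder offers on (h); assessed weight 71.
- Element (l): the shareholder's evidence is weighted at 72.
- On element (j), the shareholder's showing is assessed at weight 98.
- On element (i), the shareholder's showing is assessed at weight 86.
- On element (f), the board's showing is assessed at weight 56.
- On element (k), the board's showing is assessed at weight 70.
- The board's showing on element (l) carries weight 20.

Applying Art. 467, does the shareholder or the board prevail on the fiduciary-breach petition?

shareholder

— Issue I —
At Stage I.1 the shareholder must meet a more-likely-than-not showing (weight is at least 51): on (a) the weight is 83 less the opposing 25 gives net 58, ≥ 51, so (a) meets the standard; on (b) the weight is 88 less the opposing 32 gives net 56, ≥ 51, so (b) meets the standard.
  All elements met. The shareholder retains the burden for Stage I.2.
At Stage I.2 the shareholder must meet a more-likely-than-not showing (weight is at least 51): on (c) the weight is 56, ≥ 51, so (c) meets the standard; on (d) the weight is 51, ≥ 51, so (d) meets the standard.
  The shareholder carries Stage I.2; the board now bears the burden.
At Stage I.3 the board must meet a more-likely-than-not showing (weight is at least 51): on (e) the weight is 57 less the opposing 3 gives net 54, which does reach 51, so (e) meets the standard; on (f) the weight is 56, ≥ 51, so (f) meets the standard.
  All elements met at the final stage.
With every stage satisfied, the board prevails on this issue.
— Issue II —
Stage II.1 — burden on shareholder; standard: a more-likely-than-not showing (weight exceeds 55).
    (g): 60 > 55 [met]
  Stage II.1 carried; the burden remains with the shareholder.
Stage II.2 — burden on shareholder; standard: a more-likely-than-not showing (weight exceeds 55).
    (h): 71 − 8 = 63 > 55 [met]
  Stage II.2 carried; the final stage is satisfied.
Every stage carried; the shareholder prevails on this issue.
— Issue III —
Stage III.1 — burden on shareholder; standard: a heightened civil standard (weight is at least 75).
    (i): 86 − 10 = 76 ≥ 75 [met]
    (j): 98 − 18 = 80 ≥ 75 [met]
  The shareholder carries Stage III.1; the board now bears the burden.
Stage III.2 — burden on board; standard: a preponderance (weight exceeds 48).
    (k): 70 − 15 = 55 > 48 [met]
  The board carries Stage III.2; the shareholder now bears the burden.
Stage III.3 — burden on shareholder; standard: a preponderance (weight exceeds 48).
    (l): 72 − 20 = 52 > 48 [met]
  All elements met at the final stage.
With every stage satisfied, the shareholder prevails on this issue.
Per-issue: Issue I → board; Issue II → shareholder; Issue III → shareholder. The shareholder must prevail on a majority of issues; overall, the shareholder prevails.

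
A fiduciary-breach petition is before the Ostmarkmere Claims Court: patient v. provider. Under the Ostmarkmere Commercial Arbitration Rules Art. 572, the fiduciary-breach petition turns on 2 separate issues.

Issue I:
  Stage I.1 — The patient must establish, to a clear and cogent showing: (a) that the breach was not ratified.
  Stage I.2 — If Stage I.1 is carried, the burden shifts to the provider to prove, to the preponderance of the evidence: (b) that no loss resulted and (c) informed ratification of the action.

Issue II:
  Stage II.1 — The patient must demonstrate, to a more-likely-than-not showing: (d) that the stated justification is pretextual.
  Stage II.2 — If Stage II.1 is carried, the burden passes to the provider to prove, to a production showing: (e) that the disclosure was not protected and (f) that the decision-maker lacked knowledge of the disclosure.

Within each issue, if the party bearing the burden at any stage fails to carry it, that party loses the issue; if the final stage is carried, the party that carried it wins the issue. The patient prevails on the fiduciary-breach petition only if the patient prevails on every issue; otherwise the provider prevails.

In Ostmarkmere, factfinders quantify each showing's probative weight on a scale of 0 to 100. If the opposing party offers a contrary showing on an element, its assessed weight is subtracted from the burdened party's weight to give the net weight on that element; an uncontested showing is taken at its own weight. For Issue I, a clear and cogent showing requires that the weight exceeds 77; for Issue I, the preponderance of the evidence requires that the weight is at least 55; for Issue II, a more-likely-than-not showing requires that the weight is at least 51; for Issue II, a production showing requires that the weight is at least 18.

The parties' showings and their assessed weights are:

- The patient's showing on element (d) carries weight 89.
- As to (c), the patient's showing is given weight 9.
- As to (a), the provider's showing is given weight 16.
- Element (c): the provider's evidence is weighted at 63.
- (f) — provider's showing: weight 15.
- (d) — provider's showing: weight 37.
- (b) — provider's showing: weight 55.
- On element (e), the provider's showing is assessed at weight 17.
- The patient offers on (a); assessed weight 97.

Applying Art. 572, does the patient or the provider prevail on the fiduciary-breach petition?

patient

— Issue I —
At Stage I.1 the patient must meet a clear and cogent showing (weight exceeds 77): on (a) the weight is 97 less the opposing 16 gives net 81, which does exceed 77, so (a) meets the standard.
  Stage I.1 is satisfied; the onus moves to the provider.
At Stage I.2 the provider must meet the preponderance of the evidence (weight is at least 55): on (b) the weight is 55, ≥ 55, so (b) meets the standard; on (c) the weight is 63 less the opposing 9 gives net 54, which does not reach 55, so (c) does not meet the standard.
  Stage I.2 not carried; the provider fails its burden.
The patient prevails on this issue.
— Issue II —
Stage II.1 (patient, a more-likely-than-not showing, weight is at least 51): (d) net 89−37=52 ≥ 51 — meets.
  The patient carries Stage II.1; the provider now bears the burden.
Stage II.2 (provider, a production showing, weight is at least 18): (e) 17 < 18 — fails; (f) 15 < 18 — fails.
  Stage II.2 not carried; the provider fails its burden.
So the patient prevails on this issue.
Per-issue: Issue I → patient; Issue II → patient. The patient must prevail on every issue; overall, the patient prevails.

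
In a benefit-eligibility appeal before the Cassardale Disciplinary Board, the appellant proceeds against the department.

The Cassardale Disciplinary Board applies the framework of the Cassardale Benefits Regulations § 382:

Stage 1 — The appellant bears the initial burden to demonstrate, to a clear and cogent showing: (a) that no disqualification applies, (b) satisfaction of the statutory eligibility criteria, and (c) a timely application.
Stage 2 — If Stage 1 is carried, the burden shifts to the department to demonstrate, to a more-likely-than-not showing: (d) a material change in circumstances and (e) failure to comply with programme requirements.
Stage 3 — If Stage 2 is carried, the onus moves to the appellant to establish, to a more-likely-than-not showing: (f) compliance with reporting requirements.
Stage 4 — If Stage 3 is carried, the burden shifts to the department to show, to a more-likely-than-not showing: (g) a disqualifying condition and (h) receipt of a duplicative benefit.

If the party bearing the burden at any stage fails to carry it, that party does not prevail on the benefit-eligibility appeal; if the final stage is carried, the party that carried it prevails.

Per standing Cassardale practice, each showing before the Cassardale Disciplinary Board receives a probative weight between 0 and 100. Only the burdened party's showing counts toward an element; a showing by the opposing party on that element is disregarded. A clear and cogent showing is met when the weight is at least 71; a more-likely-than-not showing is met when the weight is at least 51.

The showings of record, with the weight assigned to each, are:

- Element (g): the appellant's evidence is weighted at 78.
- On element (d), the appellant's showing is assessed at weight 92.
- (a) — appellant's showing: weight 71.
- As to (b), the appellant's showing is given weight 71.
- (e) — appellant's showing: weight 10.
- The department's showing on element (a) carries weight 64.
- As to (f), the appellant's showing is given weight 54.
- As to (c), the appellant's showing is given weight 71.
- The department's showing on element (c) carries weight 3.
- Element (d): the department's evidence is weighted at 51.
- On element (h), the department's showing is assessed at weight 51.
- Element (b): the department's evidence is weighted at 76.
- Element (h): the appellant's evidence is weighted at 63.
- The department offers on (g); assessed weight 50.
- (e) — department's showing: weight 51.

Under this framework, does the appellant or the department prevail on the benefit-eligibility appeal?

Stage 1 — burden on appellant; standard: a clear and cogent showing (weight is at least 71).
    (a): 71 (department's 64 disregarded) ≥ 71 [met]
    (b): 71 (department's 76 disregarded) ≥ 71 [met]
    (c): 71 (department's 3 disregarded) ≥ 71 [met]
  The appellant carries Stage 1; the department now bears the burden.
Stage 2 — burden on department; standard: a more-likely-than-not showing (weight is at least 51).
    (d): 51 (appellant's 92 disregarded) ≥ 51 [met]
    (e): 51 (appellant's 10 disregarded) ≥ 51 [met]
  The department carries Stage 2; the appellant now bears the burden.
Stage 3 — burden on appellant; standard: a more-likely-than-not showing (weight is at least 51).
    (f): 54 ≥ 51 [met]
  Stage 3 carried; the burden shifts to the department.
Stage 4 — burden on department; standard: a more-likely-than-not showing (weight is at least 51).
    (g): 50 (appellant's 78 disregarded) < 51 [not met]
    (h): 51 (appellant's 63 disregarded) ≥ 51 [met]
  Not every element is met, so the department fails to carry Stage 4.
The appellant prevails.

appellant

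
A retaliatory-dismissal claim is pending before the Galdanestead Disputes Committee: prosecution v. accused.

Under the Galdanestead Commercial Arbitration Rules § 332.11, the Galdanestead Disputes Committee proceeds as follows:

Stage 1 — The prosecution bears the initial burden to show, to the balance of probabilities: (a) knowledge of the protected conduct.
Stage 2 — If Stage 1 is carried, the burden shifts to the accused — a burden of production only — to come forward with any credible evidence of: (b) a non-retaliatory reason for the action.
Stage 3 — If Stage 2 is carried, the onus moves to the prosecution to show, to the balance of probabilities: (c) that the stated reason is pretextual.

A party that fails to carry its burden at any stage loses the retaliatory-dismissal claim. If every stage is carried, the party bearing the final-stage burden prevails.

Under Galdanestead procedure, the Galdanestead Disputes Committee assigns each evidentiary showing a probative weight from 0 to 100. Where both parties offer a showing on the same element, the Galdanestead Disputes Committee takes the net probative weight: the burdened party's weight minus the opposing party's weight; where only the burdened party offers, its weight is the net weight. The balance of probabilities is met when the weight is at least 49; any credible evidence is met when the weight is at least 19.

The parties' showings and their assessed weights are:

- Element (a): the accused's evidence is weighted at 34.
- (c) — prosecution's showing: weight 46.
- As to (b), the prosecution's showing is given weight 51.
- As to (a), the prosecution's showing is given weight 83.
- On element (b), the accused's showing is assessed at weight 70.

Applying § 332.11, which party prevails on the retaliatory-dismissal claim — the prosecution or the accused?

accused

Stage 1 (prosecution, the balance of probabilities, weight is at least 49): (a) net 83−34=49 ≥ 49 — meets.
  The prosecution carries Stage 1; the accused now bears the burden.
Stage 2 (accused, any credible evidence, weight is at least 19): (b) net 70−51=19 ≥ 19 — meets.
  Stage 2 carried; the burden shifts to the prosecution.
Stage 3 (prosecution, the balance of probabilities, weight is at least 49): (c) 46 < 49 — fails.
  The prosecution does not carry Stage 3.
The analysis ends at Stage 3; the accused prevails.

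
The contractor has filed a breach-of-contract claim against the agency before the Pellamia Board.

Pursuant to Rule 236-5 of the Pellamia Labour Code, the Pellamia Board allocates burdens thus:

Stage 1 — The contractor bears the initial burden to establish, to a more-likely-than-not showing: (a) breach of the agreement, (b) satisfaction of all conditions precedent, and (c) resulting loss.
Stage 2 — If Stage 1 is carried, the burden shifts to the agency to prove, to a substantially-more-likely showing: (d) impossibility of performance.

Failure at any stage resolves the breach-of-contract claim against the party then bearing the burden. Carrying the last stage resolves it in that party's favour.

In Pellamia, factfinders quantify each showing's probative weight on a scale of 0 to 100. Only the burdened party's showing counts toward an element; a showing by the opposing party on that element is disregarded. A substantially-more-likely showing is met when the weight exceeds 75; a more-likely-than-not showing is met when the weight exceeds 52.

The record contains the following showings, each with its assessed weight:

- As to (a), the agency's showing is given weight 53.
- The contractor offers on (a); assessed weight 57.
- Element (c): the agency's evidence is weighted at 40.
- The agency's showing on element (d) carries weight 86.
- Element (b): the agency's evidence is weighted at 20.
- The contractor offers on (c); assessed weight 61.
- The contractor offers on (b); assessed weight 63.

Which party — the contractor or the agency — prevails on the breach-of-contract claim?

agency

Stage 1 (contractor, a more-likely-than-not showing, weight exceeds 52): (a) 57 (agency's 53 disregarded) > 52 — meets; (b) 63 (agency's 20 disregarded) > 52 — meets; (c) 61 (agency's 40 disregarded) > 52 — meets.
  All elements met. The burden passes to the agency.
Stage 2 (agency, a substantially-more-likely showing, weight exceeds 75): (d) 86 > 75 — meets.
  Stage 2 carried; the final stage is satisfied.
With every stage satisfied, the agency prevails.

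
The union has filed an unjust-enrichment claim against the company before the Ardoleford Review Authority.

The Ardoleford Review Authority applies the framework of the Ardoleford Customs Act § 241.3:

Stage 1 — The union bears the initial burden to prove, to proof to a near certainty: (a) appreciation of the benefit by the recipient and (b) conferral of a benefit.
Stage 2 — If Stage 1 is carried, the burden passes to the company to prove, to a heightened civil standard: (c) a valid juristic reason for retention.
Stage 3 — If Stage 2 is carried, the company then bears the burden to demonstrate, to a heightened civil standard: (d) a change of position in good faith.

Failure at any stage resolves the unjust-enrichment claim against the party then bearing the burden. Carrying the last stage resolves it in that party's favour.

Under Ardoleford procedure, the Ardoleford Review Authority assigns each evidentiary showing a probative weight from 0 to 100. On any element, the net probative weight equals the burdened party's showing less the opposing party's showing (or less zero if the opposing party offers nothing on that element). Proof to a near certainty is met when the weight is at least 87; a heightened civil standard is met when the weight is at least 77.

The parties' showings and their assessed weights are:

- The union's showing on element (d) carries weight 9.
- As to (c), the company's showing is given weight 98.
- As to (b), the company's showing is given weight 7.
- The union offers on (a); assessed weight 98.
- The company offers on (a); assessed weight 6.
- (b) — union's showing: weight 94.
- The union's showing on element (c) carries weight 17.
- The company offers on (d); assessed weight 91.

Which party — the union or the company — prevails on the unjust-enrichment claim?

At Stage 1 the union must meet proof to a near certainty (weight is at least 87): on (a) the weight is 98 less the opposing 6 gives net 92, ≥ 87, so (a) meets the standard; on (b) the weight is 94 less the opposing 7 gives net 87, ≥ 87, so (b) meets the standard.
  Stage 1 carried; the burden shifts to the company.
At Stage 2 the company must meet a heightened civil standard (weight is at least 77): on (c) the weight is 98 less the opposing 17 gives net 81, which does reach 77, so (c) meets the standard.
  Stage 2 is satisfied; the company continues to bear the burden.
At Stage 3 the company must meet a heightened civil standard (weight is at least 77): on (d) the weight is 91 less the opposing 9 gives net 82, which does reach 77, so (d) meets the standard.
  All elements met at the final stage.
With every stage satisfied, the company prevails.

company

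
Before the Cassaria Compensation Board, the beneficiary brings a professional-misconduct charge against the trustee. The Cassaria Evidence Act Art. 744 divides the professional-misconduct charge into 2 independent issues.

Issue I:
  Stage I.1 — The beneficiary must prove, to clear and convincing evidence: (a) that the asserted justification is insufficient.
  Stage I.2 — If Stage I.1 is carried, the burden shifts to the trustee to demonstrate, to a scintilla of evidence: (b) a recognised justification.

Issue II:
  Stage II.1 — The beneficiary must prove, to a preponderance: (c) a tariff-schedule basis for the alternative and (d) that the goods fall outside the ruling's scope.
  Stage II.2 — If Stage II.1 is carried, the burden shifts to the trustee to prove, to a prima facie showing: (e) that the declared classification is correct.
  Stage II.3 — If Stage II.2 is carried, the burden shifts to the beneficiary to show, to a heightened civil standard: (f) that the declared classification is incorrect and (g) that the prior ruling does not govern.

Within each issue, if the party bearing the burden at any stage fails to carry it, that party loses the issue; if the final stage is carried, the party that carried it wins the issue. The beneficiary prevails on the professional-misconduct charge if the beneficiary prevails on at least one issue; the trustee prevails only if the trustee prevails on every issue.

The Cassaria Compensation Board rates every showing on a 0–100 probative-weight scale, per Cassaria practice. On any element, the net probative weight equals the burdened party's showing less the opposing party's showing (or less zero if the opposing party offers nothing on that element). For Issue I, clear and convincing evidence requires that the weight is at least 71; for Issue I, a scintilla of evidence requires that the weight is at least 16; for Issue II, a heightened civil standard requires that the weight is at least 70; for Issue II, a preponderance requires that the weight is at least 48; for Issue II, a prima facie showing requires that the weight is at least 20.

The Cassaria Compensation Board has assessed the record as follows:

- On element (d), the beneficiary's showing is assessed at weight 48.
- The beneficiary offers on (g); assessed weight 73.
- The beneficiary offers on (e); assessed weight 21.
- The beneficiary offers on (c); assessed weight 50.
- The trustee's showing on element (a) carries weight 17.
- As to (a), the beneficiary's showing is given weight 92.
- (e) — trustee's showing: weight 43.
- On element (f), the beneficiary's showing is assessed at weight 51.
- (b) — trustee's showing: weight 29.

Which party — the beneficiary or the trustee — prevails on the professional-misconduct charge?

trustee

— Issue I —
Stage I.1 (beneficiary, clear and convincing evidence, weight is at least 71): (a) net 92−17=75 ≥ 71 — meets.
  Stage I.1 carried; the burden shifts to the trustee.
Stage I.2 (trustee, a scintilla of evidence, weight is at least 16): (b) 29 ≥ 16 — meets.
  The trustee carries the last stage.
Every stage carried; the trustee prevails on this issue.
— Issue II —
At Stage II.1 the beneficiary must meet a preponderance (weight is at least 48): on (c) the weight is 50, which does reach 48, so (c) meets the standard; on (d) the weight is 48, ≥ 48, so (d) meets the standard.
  Stage II.1 is satisfied; the onus moves to the trustee.
At Stage II.2 the trustee must meet a prima facie showing (weight is at least 20): on (e) the weight is 43 less the opposing 21 gives net 22, ≥ 20, so (e) meets the standard.
  Stage II.2 carried; the burden shifts to the beneficiary.
At Stage II.3 the beneficiary must meet a heightened civil standard (weight is at least 70): on (f) the weight is 51, < 70, so (f) does not meet the standard; on (g) the weight is 73, which does reach 70, so (g) meets the standard.
  Not every element is met, so the beneficiary fails to carry Stage II.3.
The analysis ends at Stage II.3; the trustee prevails on this issue.
Per-issue: Issue I → trustee; Issue II → trustee. The beneficiary must prevail on at least one issue; overall, the trustee prevails.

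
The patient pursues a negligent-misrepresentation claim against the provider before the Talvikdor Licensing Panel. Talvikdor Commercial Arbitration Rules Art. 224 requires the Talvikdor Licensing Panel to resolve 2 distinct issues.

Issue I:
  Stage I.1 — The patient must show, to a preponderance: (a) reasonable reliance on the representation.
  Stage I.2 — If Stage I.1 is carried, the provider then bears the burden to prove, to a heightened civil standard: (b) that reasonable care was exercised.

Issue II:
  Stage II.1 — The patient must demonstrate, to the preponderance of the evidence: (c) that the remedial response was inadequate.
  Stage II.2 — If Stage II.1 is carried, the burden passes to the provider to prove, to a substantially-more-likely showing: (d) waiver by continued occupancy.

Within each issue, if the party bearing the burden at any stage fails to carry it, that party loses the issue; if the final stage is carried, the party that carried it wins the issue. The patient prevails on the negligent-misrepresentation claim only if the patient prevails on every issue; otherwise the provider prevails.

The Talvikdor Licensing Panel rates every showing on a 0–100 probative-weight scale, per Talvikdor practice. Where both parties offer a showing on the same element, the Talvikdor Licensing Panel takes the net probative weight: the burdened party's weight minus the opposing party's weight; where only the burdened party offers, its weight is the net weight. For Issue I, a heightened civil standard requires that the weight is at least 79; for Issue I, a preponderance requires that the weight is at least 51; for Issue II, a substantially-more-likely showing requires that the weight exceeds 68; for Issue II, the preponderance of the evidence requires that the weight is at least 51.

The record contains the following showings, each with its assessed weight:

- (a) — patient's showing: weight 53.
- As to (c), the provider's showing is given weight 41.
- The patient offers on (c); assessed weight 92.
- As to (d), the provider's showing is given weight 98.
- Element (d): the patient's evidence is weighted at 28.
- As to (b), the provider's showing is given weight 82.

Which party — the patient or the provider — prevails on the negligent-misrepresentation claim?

provider

— Issue I —
Stage I.1 — burden on patient; standard: a preponderance (weight is at least 51).
    (a): 53 ≥ 51 [met]
  Stage I.1 carried; the burden shifts to the provider.
Stage I.2 — burden on provider; standard: a heightened civil standard (weight is at least 79).
    (b): 82 ≥ 79 [met]
  Stage I.2 carried; the final stage is satisfied.
Every stage carried; the provider prevails on this issue.
— Issue II —
At Stage II.1 the patient must meet the preponderance of the evidence (weight is at least 51): on (c) the weight is 92 less the opposing 41 gives net 51, which does reach 51, so (c) meets the standard.
  Stage II.1 is satisfied; the onus moves to the provider.
At Stage II.2 the provider must meet a substantially-more-likely showing (weight exceeds 68): on (d) the weight is 98 less the opposing 28 gives net 70, > 68, so (d) meets the standard.
  The provider carries the last stage.
All stages carried — the provider prevails on this issue.
Per-issue: Issue I → provider; Issue II → provider. The patient must prevail on every issue; overall, the provider prevails.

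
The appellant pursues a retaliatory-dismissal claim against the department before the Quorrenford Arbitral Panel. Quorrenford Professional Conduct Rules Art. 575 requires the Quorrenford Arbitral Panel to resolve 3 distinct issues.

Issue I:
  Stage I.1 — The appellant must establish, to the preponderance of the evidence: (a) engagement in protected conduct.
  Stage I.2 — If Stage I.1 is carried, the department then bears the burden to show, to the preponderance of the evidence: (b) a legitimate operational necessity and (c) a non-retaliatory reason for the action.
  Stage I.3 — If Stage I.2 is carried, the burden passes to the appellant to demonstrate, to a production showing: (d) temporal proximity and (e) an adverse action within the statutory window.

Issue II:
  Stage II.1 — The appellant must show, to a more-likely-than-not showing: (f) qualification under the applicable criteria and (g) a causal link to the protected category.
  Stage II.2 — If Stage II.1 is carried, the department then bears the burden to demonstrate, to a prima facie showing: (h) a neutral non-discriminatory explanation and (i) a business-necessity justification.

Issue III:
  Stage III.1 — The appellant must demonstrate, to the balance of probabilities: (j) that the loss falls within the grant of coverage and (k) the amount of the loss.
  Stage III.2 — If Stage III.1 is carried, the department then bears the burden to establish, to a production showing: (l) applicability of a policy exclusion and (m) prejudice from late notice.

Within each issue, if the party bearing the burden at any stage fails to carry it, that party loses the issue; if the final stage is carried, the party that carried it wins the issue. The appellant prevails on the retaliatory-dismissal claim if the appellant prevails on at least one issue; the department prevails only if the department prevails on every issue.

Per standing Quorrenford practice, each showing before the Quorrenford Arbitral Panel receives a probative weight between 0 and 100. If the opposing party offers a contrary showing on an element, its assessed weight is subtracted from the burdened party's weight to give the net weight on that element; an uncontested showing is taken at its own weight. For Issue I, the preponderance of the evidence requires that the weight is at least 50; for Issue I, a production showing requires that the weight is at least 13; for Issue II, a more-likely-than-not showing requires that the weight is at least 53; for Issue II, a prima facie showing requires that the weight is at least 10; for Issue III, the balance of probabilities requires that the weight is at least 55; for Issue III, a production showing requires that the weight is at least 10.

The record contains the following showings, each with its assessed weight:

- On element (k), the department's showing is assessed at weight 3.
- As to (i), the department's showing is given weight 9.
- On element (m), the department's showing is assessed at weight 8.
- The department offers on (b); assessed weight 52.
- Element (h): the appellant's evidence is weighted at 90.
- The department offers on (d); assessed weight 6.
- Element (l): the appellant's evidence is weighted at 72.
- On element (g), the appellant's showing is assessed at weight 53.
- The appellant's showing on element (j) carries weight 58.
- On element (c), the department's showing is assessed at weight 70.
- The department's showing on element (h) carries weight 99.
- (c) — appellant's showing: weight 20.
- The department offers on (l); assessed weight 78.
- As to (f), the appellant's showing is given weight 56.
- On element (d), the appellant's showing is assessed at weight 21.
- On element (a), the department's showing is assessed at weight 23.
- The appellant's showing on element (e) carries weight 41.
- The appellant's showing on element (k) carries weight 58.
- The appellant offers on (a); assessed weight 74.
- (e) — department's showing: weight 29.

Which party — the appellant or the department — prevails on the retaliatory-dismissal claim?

— Issue I —
At Stage I.1 the appellant must meet the preponderance of the evidence (weight is at least 50): on (a) the weight is 74 less the opposing 23 gives net 51, ≥ 50, so (a) meets the standard.
  Stage I.1 is satisfied; the onus moves to the department.
At Stage I.2 the department must meet the preponderance of the evidence (weight is at least 50): on (b) the weight is 52, which does reach 50, so (b) meets the standard; on (c) the weight is 70 less the opposing 20 gives net 50, which does reach 50, so (c) meets the standard.
  All elements met. The burden passes to the appellant.
At Stage I.3 the appellant must meet a production showing (weight is at least 13): on (d) the weight is 21 less the opposing 6 gives net 15, ≥ 13, so (d) meets the standard; on (e) the weight is 41 less the opposing 29 gives net 12, < 13, so (e) does not meet the standard.
  The appellant does not carry Stage I.3.
So the department prevails on this issue.
— Issue II —
Stage II.1 (appellant, a more-likely-than-not showing, weight is at least 53): (f) 56 ≥ 53 — meets; (g) 53 ≥ 53 — meets.
  Stage II.1 is satisfied; the onus moves to the department.
Stage II.2 (department, a prima facie showing, weight is at least 10): (h) net 99−90=9 < 10 — fails; (i) 9 < 10 — fails.
  Not every element is met, so the department fails to carry Stage II.2.
So the appellant prevails on this issue.
— Issue III —
Stage III.1 — burden on appellant; standard: the balance of probabilities (weight is at least 55).
    (j): 58 ≥ 55 [met]
    (k): 58 − 3 = 55 ≥ 55 [met]
  Stage III.1 carried; the burden shifts to the department.
Stage III.2 — burden on department; standard: a production showing (weight is at least 10).
    (l): 78 − 72 = 6 < 10 [not met]
    (m): 8 < 10 [not met]
  Not every element is met, so the department fails to carry Stage III.2.
So the appellant prevails on this issue.
Per-issue: Issue I → department; Issue II → appellant; Issue III → appellant. The appellant must prevail on at least one issue; overall, the appellant prevails.

appellant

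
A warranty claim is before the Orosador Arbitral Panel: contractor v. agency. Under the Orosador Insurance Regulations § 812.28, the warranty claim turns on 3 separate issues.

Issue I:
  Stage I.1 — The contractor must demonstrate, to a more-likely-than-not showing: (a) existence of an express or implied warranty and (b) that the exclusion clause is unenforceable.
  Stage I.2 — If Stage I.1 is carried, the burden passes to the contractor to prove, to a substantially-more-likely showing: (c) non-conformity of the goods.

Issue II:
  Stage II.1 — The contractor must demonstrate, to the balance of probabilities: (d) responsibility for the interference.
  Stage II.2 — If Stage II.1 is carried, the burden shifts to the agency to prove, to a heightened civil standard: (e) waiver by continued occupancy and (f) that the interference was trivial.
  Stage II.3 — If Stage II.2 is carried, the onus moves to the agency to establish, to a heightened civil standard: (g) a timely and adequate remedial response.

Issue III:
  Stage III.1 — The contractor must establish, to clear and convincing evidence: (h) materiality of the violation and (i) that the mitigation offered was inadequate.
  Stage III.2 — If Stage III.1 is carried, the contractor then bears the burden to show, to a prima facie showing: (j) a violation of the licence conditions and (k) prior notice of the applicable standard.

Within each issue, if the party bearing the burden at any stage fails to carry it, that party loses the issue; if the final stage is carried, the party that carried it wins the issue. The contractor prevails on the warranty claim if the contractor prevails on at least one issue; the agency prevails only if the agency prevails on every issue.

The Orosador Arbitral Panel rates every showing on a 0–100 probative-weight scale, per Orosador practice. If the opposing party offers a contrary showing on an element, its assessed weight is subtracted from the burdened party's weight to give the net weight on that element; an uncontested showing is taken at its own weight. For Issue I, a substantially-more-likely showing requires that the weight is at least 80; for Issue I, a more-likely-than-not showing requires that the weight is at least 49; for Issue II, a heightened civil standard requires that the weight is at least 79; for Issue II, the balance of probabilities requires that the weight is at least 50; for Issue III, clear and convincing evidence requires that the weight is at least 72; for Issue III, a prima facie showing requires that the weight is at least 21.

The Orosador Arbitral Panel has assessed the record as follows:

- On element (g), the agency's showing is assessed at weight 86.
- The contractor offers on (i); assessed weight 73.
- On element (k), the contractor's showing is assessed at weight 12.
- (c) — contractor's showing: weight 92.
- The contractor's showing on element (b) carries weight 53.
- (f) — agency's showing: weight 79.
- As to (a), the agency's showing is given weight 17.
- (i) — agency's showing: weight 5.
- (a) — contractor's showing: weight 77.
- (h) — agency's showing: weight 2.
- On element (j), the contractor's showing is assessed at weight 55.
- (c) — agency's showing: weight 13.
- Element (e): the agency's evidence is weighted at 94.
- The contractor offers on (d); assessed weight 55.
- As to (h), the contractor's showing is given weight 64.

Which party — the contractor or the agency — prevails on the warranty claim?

agency

— Issue I —
At Stage I.1 the contractor must meet a more-likely-than-not showing (weight is at least 49): on (a) the weight is 77 less the opposing 17 gives net 60, which does reach 49, so (a) meets the standard; on (b) the weight is 53, ≥ 49, so (b) meets the standard.
  Stage I.1 carried; the burden remains with the contractor.
At Stage I.2 the contractor must meet a substantially-more-likely showing (weight is at least 80): on (c) the weight is 92 less the opposing 13 gives net 79, which does not reach 80, so (c) does not meet the standard.
  Stage I.2 not carried; the contractor fails its burden.
So the agency prevails on this issue.
— Issue II —
Stage II.1 — burden on contractor; standard: the balance of probabilities (weight is at least 50).
    (d): 55 ≥ 50 [met]
  The contractor carries Stage II.1; the agency now bears the burden.
Stage II.2 — burden on agency; standard: a heightened civil standard (weight is at least 79).
    (e): 94 ≥ 79 [met]
    (f): 79 ≥ 79 [met]
  Stage II.2 carried; the burden remains with the agency.
Stage II.3 — burden on agency; standard: a heightened civil standard (weight is at least 79).
    (g): 86 ≥ 79 [met]
  The agency carries the last stage.
All stages carried — the agency prevails on this issue.
— Issue III —
At Stage III.1 the contractor must meet clear and convincing evidence (weight is at least 72): on (h) the weight is 64 less the opposing 2 gives net 62, which does not reach 72, so (h) does not meet the standard; on (i) the weight is 73 less the opposing 5 gives net 68, which does not reach 72, so (i) does not meet the standard.
  Stage III.1 not carried; the contractor fails its burden.
The agency prevails on this issue.
Per-issue: Issue I → agency; Issue II → agency; Issue III → agency. The contractor must prevail on at least one issue; overall, the agency prevails.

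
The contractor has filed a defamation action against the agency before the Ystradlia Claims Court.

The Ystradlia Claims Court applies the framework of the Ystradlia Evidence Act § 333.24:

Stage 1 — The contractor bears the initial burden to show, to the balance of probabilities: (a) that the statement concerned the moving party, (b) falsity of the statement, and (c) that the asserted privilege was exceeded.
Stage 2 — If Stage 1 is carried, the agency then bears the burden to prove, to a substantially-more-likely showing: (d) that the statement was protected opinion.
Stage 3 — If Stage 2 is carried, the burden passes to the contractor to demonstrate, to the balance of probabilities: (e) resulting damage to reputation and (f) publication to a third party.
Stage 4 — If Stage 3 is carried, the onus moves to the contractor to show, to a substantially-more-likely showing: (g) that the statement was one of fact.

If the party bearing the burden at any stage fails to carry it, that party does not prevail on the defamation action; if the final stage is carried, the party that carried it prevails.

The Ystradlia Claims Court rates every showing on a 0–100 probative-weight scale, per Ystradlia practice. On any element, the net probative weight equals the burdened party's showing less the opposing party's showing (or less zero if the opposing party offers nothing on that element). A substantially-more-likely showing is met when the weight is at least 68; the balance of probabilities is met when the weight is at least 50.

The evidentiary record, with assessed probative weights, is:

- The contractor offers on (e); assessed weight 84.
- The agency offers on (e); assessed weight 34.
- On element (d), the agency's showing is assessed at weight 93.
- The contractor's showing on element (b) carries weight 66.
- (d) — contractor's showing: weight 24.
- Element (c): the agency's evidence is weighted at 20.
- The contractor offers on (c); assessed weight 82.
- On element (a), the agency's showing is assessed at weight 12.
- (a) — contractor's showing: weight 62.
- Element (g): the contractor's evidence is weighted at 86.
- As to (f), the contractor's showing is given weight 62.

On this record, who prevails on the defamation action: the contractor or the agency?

contractor

Stage 1 (contractor, the balance of probabilities, weight is at least 50): (a) net 62−12=50 ≥ 50 — meets; (b) 66 ≥ 50 — meets; (c) net 82−20=62 ≥ 50 — meets.
  All elements met. The burden passes to the agency.
Stage 2 (agency, a substantially-more-likely showing, weight is at least 68): (d) net 93−24=69 ≥ 68 — meets.
  The agency carries Stage 2; the contractor now bears the burden.
Stage 3 (contractor, the balance of probabilities, weight is at least 50): (e) net 84−34=50 ≥ 50 — meets; (f) 62 ≥ 50 — meets.
  Stage 3 is satisfied; the contractor continues to bear the burden.
Stage 4 (contractor, a substantially-more-likely showing, weight is at least 68): (g) 86 ≥ 68 — meets.
  The contractor carries the last stage.
With every stage satisfied, the contractor prevails.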